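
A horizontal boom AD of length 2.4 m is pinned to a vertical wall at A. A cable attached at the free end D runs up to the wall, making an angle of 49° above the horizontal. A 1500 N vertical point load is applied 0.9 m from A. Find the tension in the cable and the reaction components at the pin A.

ΣM about A: T·sin49°·2.4 − 1500·0.9 = 0 → T = 1350/(2.4·0.75471) = 745.319 ≈ 745.3 N.
ΣF_x = 0: A_x − T·cos49° = 0 → A_x = 745.319 × 0.656059 = 489.0 N.
ΣF_y = 0: A_y + T·sin49° − 1500 = 0 → A_y = 1500 − 745.319 × 0.75471 = 937.5 N.

T = 745.3 N, A_x = 489.0 N, A_y = 937.5 N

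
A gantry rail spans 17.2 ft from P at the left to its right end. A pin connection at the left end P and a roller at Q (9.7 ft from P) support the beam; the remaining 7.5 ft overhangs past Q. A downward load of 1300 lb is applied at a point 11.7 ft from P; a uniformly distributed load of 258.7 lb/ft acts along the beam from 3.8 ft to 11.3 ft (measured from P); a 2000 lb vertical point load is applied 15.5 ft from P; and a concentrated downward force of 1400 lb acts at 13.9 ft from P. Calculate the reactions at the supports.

Resultant of the distributed load: 258.7 × 7.5 = 1940.25 lb at 7.55 ft from P.
Moments about P: Q_y·9.7 − 1300·11.7 − (258.7·7.5)·7.55 − 2000·15.5 − 1400·13.9 = 0 → Q_y = 80318.8875/9.7 = 8280.3 ≈ 8280 lb.
ΣF_y = 0: P_y + 8280.3 − 1300 − 258.7·7.5 − 2000 − 1400 = 0 → P_y = -1640 lb.
ΣF_x = 0: no horizontal applied forces, so P_x = 0.

P_x = 0, P_y = -1640 lb, Q_y = 8280 lb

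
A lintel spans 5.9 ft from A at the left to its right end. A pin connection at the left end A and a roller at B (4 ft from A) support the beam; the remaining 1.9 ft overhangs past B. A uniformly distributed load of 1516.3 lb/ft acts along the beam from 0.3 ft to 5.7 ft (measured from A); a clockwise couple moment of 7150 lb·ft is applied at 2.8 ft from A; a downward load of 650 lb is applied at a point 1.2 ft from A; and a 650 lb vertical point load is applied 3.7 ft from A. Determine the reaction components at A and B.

A_x = 0, A_y = 763.3 lb, B_y = 8725 lb

Resultant of the distributed load: 1516.3 × 5.4 = 8188.02 lb at 3 ft from A.
ΣM about A: B_y·4 − (1516.3·5.4)·3 − 7150 − 650·1.2 − 650·3.7 = 0 → B_y = 34899.06/4 = 8724.76 ≈ 8725 lb.
ΣF_y = 0: A_y + 8724.76 − 1516.3·5.4 − 650 − 650 = 0 → A_y = 763.3 lb.
ΣF_x = 0: no horizontal applied forces, so A_x = 0.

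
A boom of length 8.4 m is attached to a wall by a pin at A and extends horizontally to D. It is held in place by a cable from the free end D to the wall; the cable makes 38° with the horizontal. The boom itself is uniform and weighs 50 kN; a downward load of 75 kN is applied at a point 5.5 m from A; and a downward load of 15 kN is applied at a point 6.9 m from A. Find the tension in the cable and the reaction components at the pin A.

ΣM about A: T·sin38°·8.4 − 50·4.2 − 75·5.5 − 15·6.9 = 0 → T = 726/(8.4·0.615661) = 140.383 ≈ 140.4 kN.
ΣF_x = 0: A_x − T·cos38° = 0 → A_x = 140.383 × 0.788011 = 110.6 kN.
ΣF_y = 0: A_y + T·sin38° − 50 − 75 − 15 = 0 → A_y = 140 − 140.383 × 0.615661 = 53.57 kN.

T = 140.4 kN, A_x = 110.6 kN, A_y = 53.57 kN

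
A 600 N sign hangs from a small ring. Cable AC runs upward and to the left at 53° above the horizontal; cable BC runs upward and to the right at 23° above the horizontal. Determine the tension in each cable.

T_AC = 569.2 N, T_BC = 372.1 N

ΣF_x = 0: −T_AC·cos53° + T_BC·cos23° = 0 → T_BC = 0.653788·T_AC.
ΣF_y = 0: T_AC·sin53° + T_BC·sin23° = 600.
Substitute: T_AC·(0.798636 + 0.653788·0.390731) = 600 → T_AC = 569.211 ≈ 569.2 N.
Then T_BC = 0.653788 × 569.211 = 372.1 N.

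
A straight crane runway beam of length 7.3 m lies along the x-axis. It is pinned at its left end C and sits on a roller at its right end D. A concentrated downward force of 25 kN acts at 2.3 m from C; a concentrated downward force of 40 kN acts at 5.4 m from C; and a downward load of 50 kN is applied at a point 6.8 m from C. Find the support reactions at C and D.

ΣM about C: D_y·7.3 − 25·2.3 − 40·5.4 − 50·6.8 = 0 → D_y = 613.5/7.3 = 84.0411 ≈ 84.04 kN.
ΣF_y = 0: C_y + 84.0411 − 25 − 40 − 50 = 0 → C_y = 30.96 kN.
ΣF_x = 0: no horizontal applied forces, so C_x = 0.

C_x = 0, C_y = 30.96 kN, D_y = 84.04 kN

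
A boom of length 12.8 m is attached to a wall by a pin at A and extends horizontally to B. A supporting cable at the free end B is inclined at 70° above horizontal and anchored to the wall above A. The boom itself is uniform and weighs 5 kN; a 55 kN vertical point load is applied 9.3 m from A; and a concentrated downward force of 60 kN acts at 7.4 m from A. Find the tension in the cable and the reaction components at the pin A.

ΣM about A: T·sin70°·12.8 − 5·6.4 − 55·9.3 − 60·7.4 = 0 → T = 987.5/(12.8·0.939693) = 82.0996 ≈ 82.10 kN.
ΣF_x = 0: A_x − T·cos70° = 0 → A_x = 82.0996 × 0.34202 = 28.08 kN.
ΣF_y = 0: A_y + T·sin70° − 5 − 55 − 60 = 0 → A_y = 120 − 82.0996 × 0.939693 = 42.85 kN.

T = 82.10 kN, A_x = 28.08 kN, A_y = 42.85 kN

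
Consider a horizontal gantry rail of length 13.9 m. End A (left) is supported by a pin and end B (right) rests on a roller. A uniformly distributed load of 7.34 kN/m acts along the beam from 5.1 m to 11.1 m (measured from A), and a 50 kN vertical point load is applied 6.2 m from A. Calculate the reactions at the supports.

Resultant of the distributed load: 7.34 × 6 = 44.04 kN at 8.1 m from A.
Moments about A: B_y·13.9 − (7.34·6)·8.1 − 50·6.2 = 0 → B_y = 666.724/13.9 = 47.9658 ≈ 47.97 kN.
ΣF_y = 0: A_y + 47.9658 − 7.34·6 − 50 = 0 → A_y = 46.07 kN.
ΣF_x = 0: no horizontal applied forces, so A_x = 0.

A_x = 0, A_y = 46.07 kN, B_y = 47.97 kN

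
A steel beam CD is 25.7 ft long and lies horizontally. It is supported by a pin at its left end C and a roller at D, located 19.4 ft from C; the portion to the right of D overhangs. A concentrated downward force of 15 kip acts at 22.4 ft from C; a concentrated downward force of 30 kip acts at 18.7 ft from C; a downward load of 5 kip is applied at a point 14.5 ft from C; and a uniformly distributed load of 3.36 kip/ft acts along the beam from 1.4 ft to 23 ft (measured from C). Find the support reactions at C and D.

C_x = 0, C_y = 26.96 kip, D_y = 95.61 kip

Resultant of the distributed load: 3.36 × 21.6 = 72.576 kip at 12.2 ft from C.
ΣM about C: D_y·19.4 − 15·22.4 − 30·18.7 − 5·14.5 − (3.36·21.6)·12.2 = 0 → D_y = 1854.9272/19.4 = 95.6148 ≈ 95.61 kip.
ΣF_y = 0: C_y + 95.6148 − 15 − 30 − 5 − 3.36·21.6 = 0 → C_y = 26.96 kip.
ΣF_x = 0: no horizontal applied forces, so C_x = 0.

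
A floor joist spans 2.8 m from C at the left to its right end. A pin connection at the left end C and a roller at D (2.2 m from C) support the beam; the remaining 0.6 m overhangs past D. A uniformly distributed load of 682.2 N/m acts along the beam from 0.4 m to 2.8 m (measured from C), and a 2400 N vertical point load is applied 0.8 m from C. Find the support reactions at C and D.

Resultant of the distributed load: 682.2 × 2.4 = 1637.28 N at 1.6 m from C.
ΣM about C: D_y·2.2 − (682.2·2.4)·1.6 − 2400·0.8 = 0 → D_y = 4539.648/2.2 = 2063.48 ≈ 2063 N.
ΣF_y = 0: C_y + 2063.48 − 682.2·2.4 − 2400 = 0 → C_y = 1974 N.
ΣF_x = 0: no horizontal applied forces, so C_x = 0.

C_x = 0, C_y = 1974 N, D_y = 2063 N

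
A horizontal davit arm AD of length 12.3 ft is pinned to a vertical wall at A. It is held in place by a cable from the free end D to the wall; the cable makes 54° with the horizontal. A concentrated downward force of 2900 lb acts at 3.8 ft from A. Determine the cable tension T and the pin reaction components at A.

T = 1107 lb, A_x = 650.9 lb, A_y = 2004 lb

ΣM about A: T·sin54°·12.3 − 2900·3.8 = 0 → T = 11020/(12.3·0.809017) = 1107.44 ≈ 1107 lb.
ΣF_x = 0: A_x − T·cos54° = 0 → A_x = 1107.44 × 0.587785 = 650.9 lb.
ΣF_y = 0: A_y + T·sin54° − 2900 = 0 → A_y = 2900 − 1107.44 × 0.809017 = 2004 lb.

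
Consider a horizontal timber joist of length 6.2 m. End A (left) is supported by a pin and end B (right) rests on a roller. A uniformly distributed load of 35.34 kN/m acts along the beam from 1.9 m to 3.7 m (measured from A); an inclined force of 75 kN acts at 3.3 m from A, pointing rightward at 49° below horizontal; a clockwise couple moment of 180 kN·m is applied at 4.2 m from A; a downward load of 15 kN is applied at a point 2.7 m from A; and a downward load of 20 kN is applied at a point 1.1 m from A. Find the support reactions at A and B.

Resultant of the distributed load: 35.34 × 1.8 = 63.612 kN at 2.8 m from A.
ΣM about A: B_y·6.2 − (35.34·1.8)·2.8 − 75·sin49°·3.3 − 180 − 15·2.7 − 20·1.1 = 0 → B_y = 607.404/6.2 = 97.9684 ≈ 97.97 kN.
ΣF_y = 0: A_y + 97.9684 − 35.34·1.8 − 75·sin49° − 15 − 20 = 0 → A_y = 57.25 kN.
ΣF_x = 0: A_x + 75·cos49° = 0 → A_x = -49.20 kN.

A_x = -49.20 kN, A_y = 57.25 kN, B_y = 97.97 kN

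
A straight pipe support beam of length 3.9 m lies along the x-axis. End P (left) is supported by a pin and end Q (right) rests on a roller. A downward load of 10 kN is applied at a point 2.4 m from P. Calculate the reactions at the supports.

P_x = 0, P_y = 3.846 kN, Q_y = 6.154 kN

ΣM about P: Q_y·3.9 − 10·2.4 = 0 → Q_y = 24/3.9 = 6.15385 ≈ 6.154 kN.
ΣF_y = 0: P_y + 6.15385 − 10 = 0 → P_y = 3.846 kN.
ΣF_x = 0: no horizontal applied forces, so P_x = 0.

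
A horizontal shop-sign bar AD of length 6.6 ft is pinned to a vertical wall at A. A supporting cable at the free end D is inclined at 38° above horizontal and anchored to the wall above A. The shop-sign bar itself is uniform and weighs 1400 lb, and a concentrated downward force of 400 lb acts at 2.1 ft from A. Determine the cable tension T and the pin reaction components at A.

T = 1344 lb, A_x = 1059 lb, A_y = 972.7 lb

ΣM about A: T·sin38°·6.6 − 1400·3.3 − 400·2.1 = 0 → T = 5460/(6.6·0.615661) = 1343.71 ≈ 1344 lb.
ΣF_x = 0: A_x − T·cos38° = 0 → A_x = 1343.71 × 0.788011 = 1059 lb.
ΣF_y = 0: A_y + T·sin38° − 1400 − 400 = 0 → A_y = 1800 − 1343.71 × 0.615661 = 972.7 lb.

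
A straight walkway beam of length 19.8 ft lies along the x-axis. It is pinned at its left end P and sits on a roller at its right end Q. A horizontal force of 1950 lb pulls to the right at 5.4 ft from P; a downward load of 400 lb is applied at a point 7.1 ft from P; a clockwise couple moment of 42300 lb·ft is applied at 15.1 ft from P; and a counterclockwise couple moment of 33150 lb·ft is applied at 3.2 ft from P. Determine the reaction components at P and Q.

Moments about P: Q_y·19.8 − 400·7.1 − 42300 + 33150 = 0 → Q_y = 11990/19.8 = 605.556 ≈ 605.6 lb.
ΣF_y = 0: P_y + 605.556 − 400 = 0 → P_y = -205.6 lb.
ΣF_x = 0: P_x + 1950 = 0 → P_x = -1950 lb.

P_x = -1950 lb, P_y = -205.6 lb, Q_y = 605.6 lb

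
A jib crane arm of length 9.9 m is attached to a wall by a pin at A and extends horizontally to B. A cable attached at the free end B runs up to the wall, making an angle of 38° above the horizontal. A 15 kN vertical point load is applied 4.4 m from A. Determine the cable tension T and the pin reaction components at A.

ΣM about A: T·sin38°·9.9 − 15·4.4 = 0 → T = 66/(9.9·0.615661) = 10.8285 ≈ 10.83 kN.
ΣF_x = 0: A_x − T·cos38° = 0 → A_x = 10.8285 × 0.788011 = 8.533 kN.
ΣF_y = 0: A_y + T·sin38° − 15 = 0 → A_y = 15 − 10.8285 × 0.615661 = 8.333 kN.

T = 10.83 kN, A_x = 8.533 kN, A_y = 8.333 kN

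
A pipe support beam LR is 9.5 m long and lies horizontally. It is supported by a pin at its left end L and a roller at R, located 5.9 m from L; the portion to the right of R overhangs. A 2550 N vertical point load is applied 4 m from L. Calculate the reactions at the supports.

ΣM about L: R_y·5.9 − 2550·4 = 0 → R_y = 10200/5.9 = 1728.81 ≈ 1729 N.
ΣF_y = 0: L_y + 1728.81 − 2550 = 0 → L_y = 821.2 N.
ΣF_x = 0: no horizontal applied forces, so L_x = 0.

L_x = 0, L_y = 821.2 N, R_y = 1729 N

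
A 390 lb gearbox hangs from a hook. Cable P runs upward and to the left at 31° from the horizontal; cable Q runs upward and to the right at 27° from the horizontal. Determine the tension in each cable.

T_P = 409.8 lb, T_Q = 394.2 lb

ΣF_x = 0: −T_P·cos31° + T_Q·cos27° = 0 → T_Q = 0.962021·T_P.
ΣF_y = 0: T_P·sin31° + T_Q·sin27° = 390.
Substitute: T_P·(0.515038 + 0.962021·0.45399) = 390 → T_P = 409.756 ≈ 409.8 lb.
Then T_Q = 0.962021 × 409.756 = 394.2 lb.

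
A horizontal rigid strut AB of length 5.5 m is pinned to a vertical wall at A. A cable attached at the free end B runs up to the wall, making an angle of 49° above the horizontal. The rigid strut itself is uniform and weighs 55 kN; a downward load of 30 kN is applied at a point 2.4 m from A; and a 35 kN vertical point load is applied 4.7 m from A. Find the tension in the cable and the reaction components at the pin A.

T = 93.41 kN, A_x = 61.28 kN, A_y = 49.50 kN

ΣM about A: T·sin49°·5.5 − 55·2.75 − 30·2.4 − 35·4.7 = 0 → T = 387.75/(5.5·0.75471) = 93.4134 ≈ 93.41 kN.
ΣF_x = 0: A_x − T·cos49° = 0 → A_x = 93.4134 × 0.656059 = 61.28 kN.
ΣF_y = 0: A_y + T·sin49° − 55 − 30 − 35 = 0 → A_y = 120 − 93.4134 × 0.75471 = 49.50 kN.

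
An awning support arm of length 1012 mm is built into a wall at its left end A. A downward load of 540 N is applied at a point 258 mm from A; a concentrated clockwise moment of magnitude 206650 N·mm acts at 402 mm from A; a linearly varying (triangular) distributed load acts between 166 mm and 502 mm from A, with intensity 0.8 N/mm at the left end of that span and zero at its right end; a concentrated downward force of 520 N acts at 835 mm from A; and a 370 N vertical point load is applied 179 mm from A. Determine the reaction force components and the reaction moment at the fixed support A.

A_x = 0, A_y = 1564 N, M_A = 883800 N·mm

Resultant of the triangular load: ½ × 0.8 × 336 = 134.4 N, acting at 278 mm from A (one-third of the span from the peak).
ΣF_x = 0: A_x = 0.
ΣF_y = 0: A_y − 540 − ½·0.8·336 − 520 − 370 = 0 → A_y = 1564 N.
ΣM about A: M_A − 540·258 − 206650 − (½·0.8·336)·278 − 520·835 − 370·179 = 0 → M_A = 883800 N·mm.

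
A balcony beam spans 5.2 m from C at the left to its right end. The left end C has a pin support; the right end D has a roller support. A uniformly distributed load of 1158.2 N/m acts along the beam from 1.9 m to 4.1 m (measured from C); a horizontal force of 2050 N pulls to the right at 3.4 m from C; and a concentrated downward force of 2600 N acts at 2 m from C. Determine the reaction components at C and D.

Resultant of the distributed load: 1158.2 × 2.2 = 2548.04 N at 3 m from C.
Taking moments about C: D_y·5.2 − (1158.2·2.2)·3 − 2600·2 = 0 → D_y = 12844.12/5.2 = 2470.02 ≈ 2470 N.
ΣF_y = 0: C_y + 2470.02 − 1158.2·2.2 − 2600 = 0 → C_y = 2678 N.
ΣF_x = 0: C_x + 2050 = 0 → C_x = -2050 N.

C_x = -2050 N, C_y = 2678 N, D_y = 2470 N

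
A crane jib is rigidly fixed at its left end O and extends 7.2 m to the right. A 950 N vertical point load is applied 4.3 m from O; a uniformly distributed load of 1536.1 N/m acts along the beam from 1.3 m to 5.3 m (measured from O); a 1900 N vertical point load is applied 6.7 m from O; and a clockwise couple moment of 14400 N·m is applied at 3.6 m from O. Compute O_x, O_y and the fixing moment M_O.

O_x = 0, O_y = 8994 N, M_O = 51490 N·m

Resultant of the distributed load: 1536.1 × 4 = 6144.4 N at 3.3 m from O.
ΣF_x = 0: O_x = 0.
ΣF_y = 0: O_y − 950 − 1536.1·4 − 1900 = 0 → O_y = 8994 N.
ΣM about O: M_O − 950·4.3 − (1536.1·4)·3.3 − 1900·6.7 − 14400 = 0 → M_O = 51490 N·m.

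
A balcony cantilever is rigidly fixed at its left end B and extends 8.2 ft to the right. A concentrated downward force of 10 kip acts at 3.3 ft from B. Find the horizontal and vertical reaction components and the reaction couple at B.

B_x = 0, B_y = 10.00 kip, M_B = 33.00 kip·ft

ΣF_x = 0: B_x = 0.
ΣF_y = 0: B_y − 10 = 0 → B_y = 10.00 kip.
ΣM about B: M_B − 10·3.3 = 0 → M_B = 33.00 kip·ft.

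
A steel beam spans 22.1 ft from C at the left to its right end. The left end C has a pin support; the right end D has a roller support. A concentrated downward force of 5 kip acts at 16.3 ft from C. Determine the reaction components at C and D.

C_x = 0, C_y = 1.312 kip, D_y = 3.688 kip

Moments about C: D_y·22.1 − 5·16.3 = 0 → D_y = 81.5/22.1 = 3.68778 ≈ 3.688 kip.
ΣF_y = 0: C_y + 3.68778 − 5 = 0 → C_y = 1.312 kip.
ΣF_x = 0: no horizontal applied forces, so C_x = 0.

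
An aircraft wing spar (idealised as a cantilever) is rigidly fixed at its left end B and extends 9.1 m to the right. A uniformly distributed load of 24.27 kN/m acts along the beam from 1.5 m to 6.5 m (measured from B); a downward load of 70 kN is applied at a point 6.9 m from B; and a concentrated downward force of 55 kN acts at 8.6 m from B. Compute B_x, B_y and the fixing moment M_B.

Resultant of the distributed load: 24.27 × 5 = 121.35 kN at 4 m from B.
ΣF_x = 0: B_x = 0.
ΣF_y = 0: B_y − 24.27·5 − 70 − 55 = 0 → B_y = 246.3 kN.
ΣM about B: M_B − (24.27·5)·4 − 70·6.9 − 55·8.6 = 0 → M_B = 1441 kN·m.

B_x = 0, B_y = 246.3 kN, M_B = 1441 kN·m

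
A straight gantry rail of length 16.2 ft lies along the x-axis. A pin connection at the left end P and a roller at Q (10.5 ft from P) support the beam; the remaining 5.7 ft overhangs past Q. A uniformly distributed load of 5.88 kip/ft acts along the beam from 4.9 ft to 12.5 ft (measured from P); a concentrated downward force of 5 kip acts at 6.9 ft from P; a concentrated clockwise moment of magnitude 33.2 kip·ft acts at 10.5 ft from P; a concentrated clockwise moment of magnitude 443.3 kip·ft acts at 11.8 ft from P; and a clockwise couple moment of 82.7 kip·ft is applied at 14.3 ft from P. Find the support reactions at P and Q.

Resultant of the distributed load: 5.88 × 7.6 = 44.688 kip at 8.7 ft from P.
ΣM about P: Q_y·10.5 − (5.88·7.6)·8.7 − 5·6.9 − 33.2 − 443.3 − 82.7 = 0 → Q_y = 982.4856/10.5 = 93.5701 ≈ 93.57 kip.
ΣF_y = 0: P_y + 93.5701 − 5.88·7.6 − 5 = 0 → P_y = -43.88 kip.
ΣF_x = 0: no horizontal applied forces, so P_x = 0.

P_x = 0, P_y = -43.88 kip, Q_y = 93.57 kip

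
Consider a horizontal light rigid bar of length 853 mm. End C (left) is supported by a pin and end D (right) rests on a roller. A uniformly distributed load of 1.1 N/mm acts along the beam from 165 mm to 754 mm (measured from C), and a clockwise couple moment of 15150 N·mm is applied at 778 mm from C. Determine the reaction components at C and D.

Resultant of the distributed load: 1.1 × 589 = 647.9 N at 459.5 mm from C.
Taking moments about C: D_y·853 − (1.1·589)·459.5 − 15150 = 0 → D_y = 312860.05/853 = 366.776 ≈ 366.8 N.
ΣF_y = 0: C_y + 366.776 − 1.1·589 = 0 → C_y = 281.1 N.
ΣF_x = 0: no horizontal applied forces, so C_x = 0.

C_x = 0, C_y = 281.1 N, D_y = 366.8 N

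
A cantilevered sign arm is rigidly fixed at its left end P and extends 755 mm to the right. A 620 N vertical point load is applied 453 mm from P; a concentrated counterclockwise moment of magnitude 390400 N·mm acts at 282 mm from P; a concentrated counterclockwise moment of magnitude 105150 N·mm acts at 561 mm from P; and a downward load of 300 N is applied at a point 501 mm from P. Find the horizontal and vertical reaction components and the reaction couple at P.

ΣF_x = 0: P_x = 0.
ΣF_y = 0: P_y − 620 − 300 = 0 → P_y = 920.0 N.
ΣM about P: M_P − 620·453 + 390400 + 105150 − 300·501 = 0 → M_P = -64390 N·mm.

P_x = 0, P_y = 920.0 N, M_P = -64390 N·mm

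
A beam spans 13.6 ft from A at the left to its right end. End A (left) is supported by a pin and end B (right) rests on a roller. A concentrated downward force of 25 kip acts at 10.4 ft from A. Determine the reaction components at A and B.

Moments about A: B_y·13.6 − 25·10.4 = 0 → B_y = 260/13.6 = 19.1176 ≈ 19.12 kip.
ΣF_y = 0: A_y + 19.1176 − 25 = 0 → A_y = 5.882 kip.
ΣF_x = 0: no horizontal applied forces, so A_x = 0.

A_x = 0, A_y = 5.882 kip, B_y = 19.12 kip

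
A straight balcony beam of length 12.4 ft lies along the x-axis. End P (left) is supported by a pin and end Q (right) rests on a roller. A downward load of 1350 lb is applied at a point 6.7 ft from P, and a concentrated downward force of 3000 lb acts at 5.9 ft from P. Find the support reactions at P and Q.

ΣM about P: Q_y·12.4 − 1350·6.7 − 3000·5.9 = 0 → Q_y = 26745/12.4 = 2156.85 ≈ 2157 lb.
ΣF_y = 0: P_y + 2156.85 − 1350 − 3000 = 0 → P_y = 2193 lb.
ΣF_x = 0: no horizontal applied forces, so P_x = 0.

P_x = 0, P_y = 2193 lb, Q_y = 2157 lb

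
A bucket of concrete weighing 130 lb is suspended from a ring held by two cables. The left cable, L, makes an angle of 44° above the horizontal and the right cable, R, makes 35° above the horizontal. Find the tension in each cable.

T_L = 108.5 lb, T_R = 95.26 lb

ΣF_x = 0: −T_L·cos44° + T_R·cos35° = 0 → T_R = 0.878152·T_L.
ΣF_y = 0: T_L·sin44° + T_R·sin35° = 130.
Substitute: T_L·(0.694658 + 0.878152·0.573576) = 130 → T_L = 108.483 ≈ 108.5 lb.
Then T_R = 0.878152 × 108.483 = 95.26 lb.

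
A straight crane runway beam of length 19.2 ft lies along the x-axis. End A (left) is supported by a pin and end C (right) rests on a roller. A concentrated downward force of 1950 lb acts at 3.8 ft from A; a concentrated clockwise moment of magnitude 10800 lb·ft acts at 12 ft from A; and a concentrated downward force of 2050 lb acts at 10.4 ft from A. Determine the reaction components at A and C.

A_x = 0, A_y = 1941 lb, C_y = 2059 lb

ΣM about A: C_y·19.2 − 1950·3.8 − 10800 − 2050·10.4 = 0 → C_y = 39530/19.2 = 2058.85 ≈ 2059 lb.
ΣF_y = 0: A_y + 2058.85 − 1950 − 2050 = 0 → A_y = 1941 lb.
ΣF_x = 0: no horizontal applied forces, so A_x = 0.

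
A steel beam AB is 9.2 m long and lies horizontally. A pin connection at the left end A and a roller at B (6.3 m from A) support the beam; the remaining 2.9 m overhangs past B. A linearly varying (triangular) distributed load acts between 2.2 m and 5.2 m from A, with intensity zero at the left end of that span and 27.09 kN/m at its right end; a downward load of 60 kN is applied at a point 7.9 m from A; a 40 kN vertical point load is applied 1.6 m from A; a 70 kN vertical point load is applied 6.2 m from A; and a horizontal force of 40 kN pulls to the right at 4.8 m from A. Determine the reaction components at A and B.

A_x = -40.00 kN, A_y = 29.26 kN, B_y = 181.4 kN

Resultant of the triangular load: ½ × 27.09 × 3 = 40.635 kN, acting at 4.2 m from A (one-third of the span from the peak).
Taking moments about A: B_y·6.3 − (½·27.09·3)·4.2 − 60·7.9 − 40·1.6 − 70·6.2 = 0 → B_y = 1142.667/6.3 = 181.376 ≈ 181.4 kN.
ΣF_y = 0: A_y + 181.376 − ½·27.09·3 − 60 − 40 − 70 = 0 → A_y = 29.26 kN.
ΣF_x = 0: A_x + 40 = 0 → A_x = -40.00 kN.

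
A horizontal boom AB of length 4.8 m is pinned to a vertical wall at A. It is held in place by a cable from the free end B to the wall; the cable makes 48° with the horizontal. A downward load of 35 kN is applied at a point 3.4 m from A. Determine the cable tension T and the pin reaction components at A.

ΣM about A: T·sin48°·4.8 − 35·3.4 = 0 → T = 119/(4.8·0.743145) = 33.3605 ≈ 33.36 kN.
ΣF_x = 0: A_x − T·cos48° = 0 → A_x = 33.3605 × 0.669131 = 22.32 kN.
ΣF_y = 0: A_y + T·sin48° − 35 = 0 → A_y = 35 − 33.3605 × 0.743145 = 10.21 kN.

T = 33.36 kN, A_x = 22.32 kN, A_y = 10.21 kN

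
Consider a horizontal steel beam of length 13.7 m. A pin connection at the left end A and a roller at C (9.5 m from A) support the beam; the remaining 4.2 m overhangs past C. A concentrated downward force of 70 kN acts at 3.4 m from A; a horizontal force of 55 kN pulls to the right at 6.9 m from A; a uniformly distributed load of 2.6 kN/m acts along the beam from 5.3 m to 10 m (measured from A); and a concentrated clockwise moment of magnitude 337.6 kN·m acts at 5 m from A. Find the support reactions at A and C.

Resultant of the distributed load: 2.6 × 4.7 = 12.22 kN at 7.65 m from A.
Taking moments about A: C_y·9.5 − 70·3.4 − (2.6·4.7)·7.65 − 337.6 = 0 → C_y = 669.083/9.5 = 70.4298 ≈ 70.43 kN.
ΣF_y = 0: A_y + 70.4298 − 70 − 2.6·4.7 = 0 → A_y = 11.79 kN.
ΣF_x = 0: A_x + 55 = 0 → A_x = -55.00 kN.

A_x = -55.00 kN, A_y = 11.79 kN, C_y = 70.43 kN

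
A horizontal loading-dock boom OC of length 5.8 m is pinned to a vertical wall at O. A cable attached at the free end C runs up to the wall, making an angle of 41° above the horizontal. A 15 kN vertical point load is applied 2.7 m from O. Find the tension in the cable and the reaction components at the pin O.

ΣM about O: T·sin41°·5.8 − 15·2.7 = 0 → T = 40.5/(5.8·0.656059) = 10.6435 ≈ 10.64 kN.
ΣF_x = 0: O_x − T·cos41° = 0 → O_x = 10.6435 × 0.75471 = 8.033 kN.
ΣF_y = 0: O_y + T·sin41° − 15 = 0 → O_y = 15 − 10.6435 × 0.656059 = 8.017 kN.

T = 10.64 kN, O_x = 8.033 kN, O_y = 8.017 kN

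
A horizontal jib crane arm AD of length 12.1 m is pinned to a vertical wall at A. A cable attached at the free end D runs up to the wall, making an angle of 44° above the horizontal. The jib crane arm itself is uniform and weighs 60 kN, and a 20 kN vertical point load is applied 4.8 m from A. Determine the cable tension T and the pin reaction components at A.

T = 54.61 kN, A_x = 39.28 kN, A_y = 42.07 kN

ΣM about A: T·sin44°·12.1 − 60·6.05 − 20·4.8 = 0 → T = 459/(12.1·0.694658) = 54.608 ≈ 54.61 kN.
ΣF_x = 0: A_x − T·cos44° = 0 → A_x = 54.608 × 0.71934 = 39.28 kN.
ΣF_y = 0: A_y + T·sin44° − 60 − 20 = 0 → A_y = 80 − 54.608 × 0.694658 = 42.07 kN.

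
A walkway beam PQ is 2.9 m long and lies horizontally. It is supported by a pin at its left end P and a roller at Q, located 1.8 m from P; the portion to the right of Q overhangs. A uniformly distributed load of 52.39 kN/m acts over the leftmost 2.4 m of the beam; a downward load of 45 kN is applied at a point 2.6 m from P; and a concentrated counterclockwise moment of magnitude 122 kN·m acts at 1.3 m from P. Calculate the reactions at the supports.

P_x = 0, P_y = 89.69 kN, Q_y = 81.05 kN

Resultant of the distributed load: 52.39 × 2.4 = 125.736 kN at 1.2 m from P.
Moments about P: Q_y·1.8 − (52.39·2.4)·1.2 − 45·2.6 + 122 = 0 → Q_y = 145.8832/1.8 = 81.0462 ≈ 81.05 kN.
ΣF_y = 0: P_y + 81.0462 − 52.39·2.4 − 45 = 0 → P_y = 89.69 kN.
ΣF_x = 0: no horizontal applied forces, so P_x = 0.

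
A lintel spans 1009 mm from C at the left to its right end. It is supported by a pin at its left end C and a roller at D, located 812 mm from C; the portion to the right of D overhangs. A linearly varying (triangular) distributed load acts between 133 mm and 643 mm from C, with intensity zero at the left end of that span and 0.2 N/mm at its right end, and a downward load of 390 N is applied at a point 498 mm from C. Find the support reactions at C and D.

C_x = 0, C_y = 172.1 N, D_y = 268.9 N

Resultant of the triangular load: ½ × 0.2 × 510 = 51 N, acting at 473 mm from C (one-third of the span from the peak).
Moments about C: D_y·812 − (½·0.2·510)·473 − 390·498 = 0 → D_y = 218343/812 = 268.895 ≈ 268.9 N.
ΣF_y = 0: C_y + 268.895 − ½·0.2·510 − 390 = 0 → C_y = 172.1 N.
ΣF_x = 0: no horizontal applied forces, so C_x = 0.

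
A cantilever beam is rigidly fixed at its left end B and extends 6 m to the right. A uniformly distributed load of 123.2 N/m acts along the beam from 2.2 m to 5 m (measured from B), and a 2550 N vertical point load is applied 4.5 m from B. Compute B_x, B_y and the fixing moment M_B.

B_x = 0, B_y = 2895 N, M_B = 12720 N·m

Resultant of the distributed load: 123.2 × 2.8 = 344.96 N at 3.6 m from B.
ΣF_x = 0: B_x = 0.
ΣF_y = 0: B_y − 123.2·2.8 − 2550 = 0 → B_y = 2895 N.
ΣM about B: M_B − (123.2·2.8)·3.6 − 2550·4.5 = 0 → M_B = 12720 N·m.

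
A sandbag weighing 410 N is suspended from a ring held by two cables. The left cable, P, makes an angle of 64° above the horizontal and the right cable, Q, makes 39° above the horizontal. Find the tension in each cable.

ΣF_x = 0: −T_P·cos64° + T_Q·cos39° = 0 → T_Q = 0.564078·T_P.
ΣF_y = 0: T_P·sin64° + T_Q·sin39° = 410.
Substitute: T_P·(0.898794 + 0.564078·0.62932) = 410 → T_P = 327.011 ≈ 327.0 N.
Then T_Q = 0.564078 × 327.011 = 184.5 N.

T_P = 327.0 N, T_Q = 184.5 N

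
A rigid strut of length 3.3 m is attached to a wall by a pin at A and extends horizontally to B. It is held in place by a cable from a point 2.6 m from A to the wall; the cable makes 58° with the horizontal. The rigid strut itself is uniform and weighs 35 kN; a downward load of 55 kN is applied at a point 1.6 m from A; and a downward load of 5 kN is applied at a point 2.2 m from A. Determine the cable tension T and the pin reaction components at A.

ΣM about A: T·sin58°·2.6 − 35·1.65 − 55·1.6 − 5·2.2 = 0 → T = 156.75/(2.6·0.848048) = 71.0909 ≈ 71.09 kN.
ΣF_x = 0: A_x − T·cos58° = 0 → A_x = 71.0909 × 0.529919 = 37.67 kN.
ΣF_y = 0: A_y + T·sin58° − 35 − 55 − 5 = 0 → A_y = 95 − 71.0909 × 0.848048 = 34.71 kN.

T = 71.09 kN, A_x = 37.67 kN, A_y = 34.71 kN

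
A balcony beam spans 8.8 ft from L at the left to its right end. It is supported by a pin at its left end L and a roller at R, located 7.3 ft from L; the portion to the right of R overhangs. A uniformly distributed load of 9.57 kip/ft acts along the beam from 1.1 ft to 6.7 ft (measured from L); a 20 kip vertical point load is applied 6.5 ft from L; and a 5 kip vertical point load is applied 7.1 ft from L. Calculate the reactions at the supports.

L_x = 0, L_y = 27.29 kip, R_y = 51.30 kip

Resultant of the distributed load: 9.57 × 5.6 = 53.592 kip at 3.9 ft from L.
Taking moments about L: R_y·7.3 − (9.57·5.6)·3.9 − 20·6.5 − 5·7.1 = 0 → R_y = 374.5088/7.3 = 51.3026 ≈ 51.30 kip.
ΣF_y = 0: L_y + 51.3026 − 9.57·5.6 − 20 − 5 = 0 → L_y = 27.29 kip.
ΣF_x = 0: no horizontal applied forces, so L_x = 0.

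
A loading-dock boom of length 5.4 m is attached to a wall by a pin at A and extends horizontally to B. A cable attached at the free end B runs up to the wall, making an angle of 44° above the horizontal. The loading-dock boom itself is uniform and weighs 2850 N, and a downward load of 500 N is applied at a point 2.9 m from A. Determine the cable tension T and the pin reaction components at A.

ΣM about A: T·sin44°·5.4 − 2850·2.7 − 500·2.9 = 0 → T = 9145/(5.4·0.694658) = 2437.92 ≈ 2438 N.
ΣF_x = 0: A_x − T·cos44° = 0 → A_x = 2437.92 × 0.71934 = 1754 N.
ΣF_y = 0: A_y + T·sin44° − 2850 − 500 = 0 → A_y = 3350 − 2437.92 × 0.694658 = 1656 N.

T = 2438 N, A_x = 1754 N, A_y = 1656 N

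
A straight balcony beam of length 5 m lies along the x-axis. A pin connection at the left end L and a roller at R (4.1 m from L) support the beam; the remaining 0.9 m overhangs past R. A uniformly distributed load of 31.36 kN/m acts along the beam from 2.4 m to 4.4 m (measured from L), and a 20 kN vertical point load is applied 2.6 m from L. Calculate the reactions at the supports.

Resultant of the distributed load: 31.36 × 2 = 62.72 kN at 3.4 m from L.
Taking moments about L: R_y·4.1 − (31.36·2)·3.4 − 20·2.6 = 0 → R_y = 265.248/4.1 = 64.6946 ≈ 64.69 kN.
ΣF_y = 0: L_y + 64.6946 − 31.36·2 − 20 = 0 → L_y = 18.03 kN.
ΣF_x = 0: no horizontal applied forces, so L_x = 0.

L_x = 0, L_y = 18.03 kN, R_y = 64.69 kN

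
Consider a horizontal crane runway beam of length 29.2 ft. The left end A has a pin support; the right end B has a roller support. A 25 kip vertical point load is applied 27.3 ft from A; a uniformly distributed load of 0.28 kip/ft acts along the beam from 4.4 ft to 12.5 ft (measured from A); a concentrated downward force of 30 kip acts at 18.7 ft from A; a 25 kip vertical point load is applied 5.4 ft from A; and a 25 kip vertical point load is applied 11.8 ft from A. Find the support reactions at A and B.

Resultant of the distributed load: 0.28 × 8.1 = 2.268 kip at 8.45 ft from A.
Moments about A: B_y·29.2 − 25·27.3 − (0.28·8.1)·8.45 − 30·18.7 − 25·5.4 − 25·11.8 = 0 → B_y = 1692.6646/29.2 = 57.968 ≈ 57.97 kip.
ΣF_y = 0: A_y + 57.968 − 25 − 0.28·8.1 − 30 − 25 − 25 = 0 → A_y = 49.30 kip.
ΣF_x = 0: no horizontal applied forces, so A_x = 0.

A_x = 0, A_y = 49.30 kip, B_y = 57.97 kip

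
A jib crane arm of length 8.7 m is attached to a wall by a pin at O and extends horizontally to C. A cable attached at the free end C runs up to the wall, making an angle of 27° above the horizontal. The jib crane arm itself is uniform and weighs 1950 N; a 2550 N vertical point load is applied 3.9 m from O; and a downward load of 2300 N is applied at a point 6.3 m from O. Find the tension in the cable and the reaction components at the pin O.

ΣM about O: T·sin27°·8.7 − 1950·4.35 − 2550·3.9 − 2300·6.3 = 0 → T = 32917.5/(8.7·0.45399) = 8334.15 ≈ 8334 N.
ΣF_x = 0: O_x − T·cos27° = 0 → O_x = 8334.15 × 0.891007 = 7426 N.
ΣF_y = 0: O_y + T·sin27° − 1950 − 2550 − 2300 = 0 → O_y = 6800 − 8334.15 × 0.45399 = 3016 N.

T = 8334 N, O_x = 7426 N, O_y = 3016 N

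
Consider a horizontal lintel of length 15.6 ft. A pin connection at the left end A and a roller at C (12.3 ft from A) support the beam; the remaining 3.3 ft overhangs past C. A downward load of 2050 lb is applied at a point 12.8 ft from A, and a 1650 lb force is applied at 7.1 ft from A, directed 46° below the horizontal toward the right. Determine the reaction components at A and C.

A_x = -1146 lb, A_y = 418.5 lb, C_y = 2818 lb

Taking moments about A: C_y·12.3 − 2050·12.8 − 1650·sin46°·7.1 = 0 → C_y = 34667.1/12.3 = 2818.46 ≈ 2818 lb.
ΣF_y = 0: A_y + 2818.46 − 2050 − 1650·sin46° = 0 → A_y = 418.5 lb.
ΣF_x = 0: A_x + 1650·cos46° = 0 → A_x = -1146 lb.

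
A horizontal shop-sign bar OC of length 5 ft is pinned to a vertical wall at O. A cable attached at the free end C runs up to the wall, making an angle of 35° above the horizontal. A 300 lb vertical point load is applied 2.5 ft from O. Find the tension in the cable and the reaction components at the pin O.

ΣM about O: T·sin35°·5 − 300·2.5 = 0 → T = 750/(5·0.573576) = 261.517 ≈ 261.5 lb.
ΣF_x = 0: O_x − T·cos35° = 0 → O_x = 261.517 × 0.819152 = 214.2 lb.
ΣF_y = 0: O_y + T·sin35° − 300 = 0 → O_y = 300 − 261.517 × 0.573576 = 150.0 lb.

T = 261.5 lb, O_x = 214.2 lb, O_y = 150.0 lb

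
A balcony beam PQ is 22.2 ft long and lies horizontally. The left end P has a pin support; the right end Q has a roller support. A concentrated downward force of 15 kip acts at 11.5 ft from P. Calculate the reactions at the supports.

P_x = 0, P_y = 7.230 kip, Q_y = 7.770 kip

ΣM about P: Q_y·22.2 − 15·11.5 = 0 → Q_y = 172.5/22.2 = 7.77027 ≈ 7.770 kip.
ΣF_y = 0: P_y + 7.77027 − 15 = 0 → P_y = 7.230 kip.
ΣF_x = 0: no horizontal applied forces, so P_x = 0.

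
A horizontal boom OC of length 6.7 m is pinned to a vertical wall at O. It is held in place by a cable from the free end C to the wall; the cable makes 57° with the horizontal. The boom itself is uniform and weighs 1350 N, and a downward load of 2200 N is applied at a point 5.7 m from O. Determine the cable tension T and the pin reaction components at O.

T = 3037 N, O_x = 1654 N, O_y = 1003 N

ΣM about O: T·sin57°·6.7 − 1350·3.35 − 2200·5.7 = 0 → T = 17062.5/(6.7·0.838671) = 3036.52 ≈ 3037 N.
ΣF_x = 0: O_x − T·cos57° = 0 → O_x = 3036.52 × 0.544639 = 1654 N.
ΣF_y = 0: O_y + T·sin57° − 1350 − 2200 = 0 → O_y = 3550 − 3036.52 × 0.838671 = 1003 N.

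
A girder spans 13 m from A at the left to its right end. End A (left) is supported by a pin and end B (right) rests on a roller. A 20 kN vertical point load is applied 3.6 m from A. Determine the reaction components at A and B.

Moments about A: B_y·13 − 20·3.6 = 0 → B_y = 72/13 = 5.53846 ≈ 5.538 kN.
ΣF_y = 0: A_y + 5.53846 − 20 = 0 → A_y = 14.46 kN.
ΣF_x = 0: no horizontal applied forces, so A_x = 0.

A_x = 0, A_y = 14.46 kN, B_y = 5.538 kN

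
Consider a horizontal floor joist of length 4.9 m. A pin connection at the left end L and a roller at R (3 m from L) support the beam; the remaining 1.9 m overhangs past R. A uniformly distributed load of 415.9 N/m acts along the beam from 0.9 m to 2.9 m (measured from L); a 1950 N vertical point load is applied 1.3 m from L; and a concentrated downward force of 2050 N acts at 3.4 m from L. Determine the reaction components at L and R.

L_x = 0, L_y = 1137 N, R_y = 3695 N

Resultant of the distributed load: 415.9 × 2 = 831.8 N at 1.9 m from L.
Taking moments about L: R_y·3 − (415.9·2)·1.9 − 1950·1.3 − 2050·3.4 = 0 → R_y = 11085.42/3 = 3695.14 ≈ 3695 N.
ΣF_y = 0: L_y + 3695.14 − 415.9·2 − 1950 − 2050 = 0 → L_y = 1137 N.
ΣF_x = 0: no horizontal applied forces, so L_x = 0.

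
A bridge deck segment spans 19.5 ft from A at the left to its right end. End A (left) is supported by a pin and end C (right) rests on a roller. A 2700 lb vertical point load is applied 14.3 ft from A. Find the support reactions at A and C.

Moments about A: C_y·19.5 − 2700·14.3 = 0 → C_y = 38610/19.5 = 1980 lb.
ΣF_y = 0: A_y + 1980 − 2700 = 0 → A_y = 720.0 lb.
ΣF_x = 0: no horizontal applied forces, so A_x = 0.

A_x = 0, A_y = 720.0 lb, C_y = 1980 lb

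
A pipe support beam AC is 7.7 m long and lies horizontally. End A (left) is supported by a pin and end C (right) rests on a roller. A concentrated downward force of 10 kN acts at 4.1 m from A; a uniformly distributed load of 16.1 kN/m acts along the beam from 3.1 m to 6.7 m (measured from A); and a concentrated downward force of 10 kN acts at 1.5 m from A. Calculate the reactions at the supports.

A_x = 0, A_y = 33.80 kN, C_y = 44.16 kN

Resultant of the distributed load: 16.1 × 3.6 = 57.96 kN at 4.9 m from A.
Taking moments about A: C_y·7.7 − 10·4.1 − (16.1·3.6)·4.9 − 10·1.5 = 0 → C_y = 340.004/7.7 = 44.1564 ≈ 44.16 kN.
ΣF_y = 0: A_y + 44.1564 − 10 − 16.1·3.6 − 10 = 0 → A_y = 33.80 kN.
ΣF_x = 0: no horizontal applied forces, so A_x = 0.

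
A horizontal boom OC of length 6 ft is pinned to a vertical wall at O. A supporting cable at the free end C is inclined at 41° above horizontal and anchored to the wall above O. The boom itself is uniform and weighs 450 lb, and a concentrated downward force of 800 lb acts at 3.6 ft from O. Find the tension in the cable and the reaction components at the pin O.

ΣM about O: T·sin41°·6 − 450·3 − 800·3.6 = 0 → T = 4230/(6·0.656059) = 1074.6 ≈ 1075 lb.
ΣF_x = 0: O_x − T·cos41° = 0 → O_x = 1074.6 × 0.75471 = 811.0 lb.
ΣF_y = 0: O_y + T·sin41° − 450 − 800 = 0 → O_y = 1250 − 1074.6 × 0.656059 = 545.0 lb.

T = 1075 lb, O_x = 811.0 lb, O_y = 545.0 lb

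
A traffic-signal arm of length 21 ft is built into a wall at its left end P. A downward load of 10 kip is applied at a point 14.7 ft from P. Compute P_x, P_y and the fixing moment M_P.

P_x = 0, P_y = 10.00 kip, M_P = 147.0 kip·ft

ΣF_x = 0: P_x = 0.
ΣF_y = 0: P_y − 10 = 0 → P_y = 10.00 kip.
ΣM about P: M_P − 10·14.7 = 0 → M_P = 147.0 kip·ft.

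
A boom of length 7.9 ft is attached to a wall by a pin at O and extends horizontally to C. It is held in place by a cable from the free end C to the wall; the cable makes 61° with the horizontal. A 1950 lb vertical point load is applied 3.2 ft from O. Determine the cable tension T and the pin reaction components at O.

T = 903.1 lb, O_x = 437.8 lb, O_y = 1160 lb

ΣM about O: T·sin61°·7.9 − 1950·3.2 = 0 → T = 6240/(7.9·0.87462) = 903.105 ≈ 903.1 lb.
ΣF_x = 0: O_x − T·cos61° = 0 → O_x = 903.105 × 0.48481 = 437.8 lb.
ΣF_y = 0: O_y + T·sin61° − 1950 = 0 → O_y = 1950 − 903.105 × 0.87462 = 1160 lb.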